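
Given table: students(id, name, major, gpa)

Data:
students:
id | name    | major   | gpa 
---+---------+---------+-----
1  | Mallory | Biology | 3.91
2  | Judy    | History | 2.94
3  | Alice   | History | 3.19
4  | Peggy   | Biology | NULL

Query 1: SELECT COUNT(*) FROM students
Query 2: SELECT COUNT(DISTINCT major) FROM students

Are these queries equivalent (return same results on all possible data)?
No, not equivalent

Query 1 returns: [(4,)]
Query 2 returns: [(2,)]

Reason: COUNT(*) counts rows, COUNT(DISTINCT major) counts unique majors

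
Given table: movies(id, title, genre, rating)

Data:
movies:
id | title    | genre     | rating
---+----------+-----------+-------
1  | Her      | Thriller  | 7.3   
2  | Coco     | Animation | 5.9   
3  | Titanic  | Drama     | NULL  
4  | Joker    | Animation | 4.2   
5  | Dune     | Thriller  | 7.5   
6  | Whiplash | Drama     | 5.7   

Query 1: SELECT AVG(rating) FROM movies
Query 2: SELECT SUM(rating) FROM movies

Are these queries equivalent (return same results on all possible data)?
No, not equivalent

Query 1 returns: [(6.12,)]
Query 2 returns: [(30.6,)]

Reason: AVG vs SUM give different aggregate values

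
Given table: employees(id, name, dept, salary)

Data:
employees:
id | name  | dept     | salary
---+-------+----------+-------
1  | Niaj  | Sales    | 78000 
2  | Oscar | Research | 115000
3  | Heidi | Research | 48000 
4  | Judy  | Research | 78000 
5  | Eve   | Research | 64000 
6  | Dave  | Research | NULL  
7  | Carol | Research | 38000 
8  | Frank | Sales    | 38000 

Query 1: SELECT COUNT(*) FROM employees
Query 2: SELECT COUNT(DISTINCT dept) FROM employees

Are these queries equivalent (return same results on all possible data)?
No, not equivalent

Query 1 returns: [(8,)]
Query 2 returns: [(2,)]

Reason: COUNT(*) counts rows, COUNT(DISTINCT dept) counts unique depts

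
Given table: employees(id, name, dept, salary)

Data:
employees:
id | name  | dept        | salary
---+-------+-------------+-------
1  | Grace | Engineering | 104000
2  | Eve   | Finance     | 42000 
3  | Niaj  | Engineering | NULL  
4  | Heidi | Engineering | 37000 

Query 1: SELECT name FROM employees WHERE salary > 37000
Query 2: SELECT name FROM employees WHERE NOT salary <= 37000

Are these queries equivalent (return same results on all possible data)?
Yes, equivalent

Both queries return: [('Eve',), ('Grace',)]

Reason: Both filter salary > 37000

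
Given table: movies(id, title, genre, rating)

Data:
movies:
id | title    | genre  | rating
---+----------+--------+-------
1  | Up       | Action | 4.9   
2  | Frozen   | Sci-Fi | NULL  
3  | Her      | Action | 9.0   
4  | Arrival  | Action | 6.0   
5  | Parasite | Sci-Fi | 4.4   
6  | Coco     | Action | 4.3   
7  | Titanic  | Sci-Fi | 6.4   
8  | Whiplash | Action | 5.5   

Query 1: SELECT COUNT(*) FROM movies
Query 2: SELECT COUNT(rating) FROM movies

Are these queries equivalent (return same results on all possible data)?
No, not equivalent

Query 1 returns: [(8,)]
Query 2 returns: [(7,)]

Reason: COUNT(*) includes NULLs, COUNT(column) excludes them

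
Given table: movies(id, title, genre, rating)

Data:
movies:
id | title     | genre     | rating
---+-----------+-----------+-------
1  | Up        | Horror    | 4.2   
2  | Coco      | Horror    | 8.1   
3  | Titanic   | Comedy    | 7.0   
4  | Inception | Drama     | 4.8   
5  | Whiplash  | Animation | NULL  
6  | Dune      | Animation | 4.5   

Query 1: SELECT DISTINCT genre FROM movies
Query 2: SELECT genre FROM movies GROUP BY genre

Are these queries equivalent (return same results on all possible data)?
Yes, equivalent

Both queries return: [('Animation',), ('Comedy',), ('Drama',), ('Horror',)]

Reason: Both get unique genres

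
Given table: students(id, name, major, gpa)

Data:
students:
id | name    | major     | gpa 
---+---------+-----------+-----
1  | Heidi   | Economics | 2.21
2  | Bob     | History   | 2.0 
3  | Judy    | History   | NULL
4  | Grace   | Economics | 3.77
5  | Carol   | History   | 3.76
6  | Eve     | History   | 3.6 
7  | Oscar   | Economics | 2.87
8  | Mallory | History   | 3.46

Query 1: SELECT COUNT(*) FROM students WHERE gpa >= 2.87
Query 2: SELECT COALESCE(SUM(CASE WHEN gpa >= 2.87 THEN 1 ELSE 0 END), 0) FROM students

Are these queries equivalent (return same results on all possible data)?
Yes, equivalent

Both queries return: [(5,)]

Reason: COUNT with WHERE vs conditional SUM (COALESCE handles empty-table NULL)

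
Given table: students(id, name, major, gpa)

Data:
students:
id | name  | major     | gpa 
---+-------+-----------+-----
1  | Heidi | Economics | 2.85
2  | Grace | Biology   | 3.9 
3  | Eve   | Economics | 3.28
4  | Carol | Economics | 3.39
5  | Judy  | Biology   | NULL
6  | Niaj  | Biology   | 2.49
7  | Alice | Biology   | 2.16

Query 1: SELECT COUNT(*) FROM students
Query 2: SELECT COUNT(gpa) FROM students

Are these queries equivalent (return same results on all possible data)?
No, not equivalent

Query 1 returns: [(7,)]
Query 2 returns: [(6,)]

Reason: COUNT(*) includes NULLs, COUNT(column) excludes them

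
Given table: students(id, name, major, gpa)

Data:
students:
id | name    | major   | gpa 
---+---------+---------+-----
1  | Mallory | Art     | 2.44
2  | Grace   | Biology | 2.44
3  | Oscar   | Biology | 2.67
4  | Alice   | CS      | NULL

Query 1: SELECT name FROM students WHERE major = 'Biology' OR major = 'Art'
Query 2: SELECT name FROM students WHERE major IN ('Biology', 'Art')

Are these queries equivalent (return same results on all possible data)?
Yes, equivalent

Both queries return: [('Grace',), ('Mallory',), ('Oscar',)]

Reason: OR vs IN are equivalent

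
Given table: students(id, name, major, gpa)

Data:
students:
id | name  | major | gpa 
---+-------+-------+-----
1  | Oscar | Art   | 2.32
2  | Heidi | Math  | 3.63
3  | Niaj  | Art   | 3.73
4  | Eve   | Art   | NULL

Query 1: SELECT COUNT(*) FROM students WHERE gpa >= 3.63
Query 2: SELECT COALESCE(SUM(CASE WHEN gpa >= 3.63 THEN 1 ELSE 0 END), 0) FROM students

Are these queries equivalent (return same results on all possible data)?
Yes, equivalent

Both queries return: [(2,)]

Reason: COUNT with WHERE vs conditional SUM (COALESCE handles empty-table NULL)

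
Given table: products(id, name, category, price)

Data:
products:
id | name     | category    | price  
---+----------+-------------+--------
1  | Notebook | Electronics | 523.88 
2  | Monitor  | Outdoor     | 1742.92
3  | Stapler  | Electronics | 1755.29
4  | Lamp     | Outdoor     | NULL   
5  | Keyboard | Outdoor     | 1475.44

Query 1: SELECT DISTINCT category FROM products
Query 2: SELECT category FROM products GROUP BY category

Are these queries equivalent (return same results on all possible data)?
Yes, equivalent

Both queries return: [('Electronics',), ('Outdoor',)]

Reason: Both get unique categorys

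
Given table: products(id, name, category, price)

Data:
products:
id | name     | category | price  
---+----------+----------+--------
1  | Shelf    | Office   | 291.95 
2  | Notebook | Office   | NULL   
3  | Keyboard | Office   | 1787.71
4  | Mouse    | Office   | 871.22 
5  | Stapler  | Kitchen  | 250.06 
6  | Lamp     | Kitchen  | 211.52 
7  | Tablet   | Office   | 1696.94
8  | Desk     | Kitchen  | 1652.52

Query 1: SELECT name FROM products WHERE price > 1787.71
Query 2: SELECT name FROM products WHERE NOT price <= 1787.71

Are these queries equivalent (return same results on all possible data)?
Yes, equivalent

Both queries return: []

Reason: Both filter price > 1787.71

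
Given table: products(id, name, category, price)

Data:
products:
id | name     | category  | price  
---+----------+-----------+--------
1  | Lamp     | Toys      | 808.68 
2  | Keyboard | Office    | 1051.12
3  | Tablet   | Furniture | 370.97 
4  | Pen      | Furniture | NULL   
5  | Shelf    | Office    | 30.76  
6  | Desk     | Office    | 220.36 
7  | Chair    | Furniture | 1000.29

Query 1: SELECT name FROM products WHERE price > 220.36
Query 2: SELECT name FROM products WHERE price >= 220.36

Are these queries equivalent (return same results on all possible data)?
No, not equivalent

Query 1 returns: [('Lamp',), ('Keyboard',), ('Tablet',), ('Chair',)]
Query 2 returns: [('Lamp',), ('Keyboard',), ('Tablet',), ('Desk',), ('Chair',)]

Reason: > vs >= gives different results when price = 220.36 exists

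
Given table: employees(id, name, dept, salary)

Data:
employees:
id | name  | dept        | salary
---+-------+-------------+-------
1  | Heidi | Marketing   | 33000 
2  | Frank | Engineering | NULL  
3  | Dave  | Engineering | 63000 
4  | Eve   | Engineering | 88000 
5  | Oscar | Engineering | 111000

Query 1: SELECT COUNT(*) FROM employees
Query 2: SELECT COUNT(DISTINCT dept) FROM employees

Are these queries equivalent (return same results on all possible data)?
No, not equivalent

Query 1 returns: [(5,)]
Query 2 returns: [(2,)]

Reason: COUNT(*) counts rows, COUNT(DISTINCT dept) counts unique depts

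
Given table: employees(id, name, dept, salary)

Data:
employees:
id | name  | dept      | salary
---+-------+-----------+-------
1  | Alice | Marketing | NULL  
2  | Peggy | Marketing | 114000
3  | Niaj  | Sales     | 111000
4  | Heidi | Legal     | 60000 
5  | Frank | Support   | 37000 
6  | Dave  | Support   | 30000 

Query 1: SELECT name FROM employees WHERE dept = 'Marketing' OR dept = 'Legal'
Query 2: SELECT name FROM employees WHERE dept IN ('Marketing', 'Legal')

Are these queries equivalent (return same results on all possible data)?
Yes, equivalent

Both queries return: [('Alice',), ('Heidi',), ('Peggy',)]

Reason: OR vs IN are equivalent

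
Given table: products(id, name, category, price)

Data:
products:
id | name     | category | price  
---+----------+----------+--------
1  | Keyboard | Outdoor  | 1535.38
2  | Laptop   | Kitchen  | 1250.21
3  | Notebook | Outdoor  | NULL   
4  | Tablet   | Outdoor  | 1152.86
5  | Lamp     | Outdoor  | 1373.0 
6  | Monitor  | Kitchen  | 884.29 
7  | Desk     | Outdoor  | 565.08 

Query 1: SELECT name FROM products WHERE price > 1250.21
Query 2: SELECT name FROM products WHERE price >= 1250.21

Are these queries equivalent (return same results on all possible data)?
No, not equivalent

Query 1 returns: [('Keyboard',), ('Lamp',)]
Query 2 returns: [('Keyboard',), ('Laptop',), ('Lamp',)]

Reason: > vs >= gives different results when price = 1250.21 exists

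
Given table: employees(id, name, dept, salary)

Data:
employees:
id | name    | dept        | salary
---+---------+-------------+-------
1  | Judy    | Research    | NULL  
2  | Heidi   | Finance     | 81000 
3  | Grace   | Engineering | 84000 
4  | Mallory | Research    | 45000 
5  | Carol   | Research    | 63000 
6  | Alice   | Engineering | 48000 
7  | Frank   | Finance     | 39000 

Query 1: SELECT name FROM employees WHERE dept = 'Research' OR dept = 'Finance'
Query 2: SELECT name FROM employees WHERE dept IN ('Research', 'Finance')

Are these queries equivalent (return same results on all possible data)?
Yes, equivalent

Both queries return: [('Carol',), ('Frank',), ('Heidi',), ('Judy',), ('Mallory',)]

Reason: OR vs IN are equivalent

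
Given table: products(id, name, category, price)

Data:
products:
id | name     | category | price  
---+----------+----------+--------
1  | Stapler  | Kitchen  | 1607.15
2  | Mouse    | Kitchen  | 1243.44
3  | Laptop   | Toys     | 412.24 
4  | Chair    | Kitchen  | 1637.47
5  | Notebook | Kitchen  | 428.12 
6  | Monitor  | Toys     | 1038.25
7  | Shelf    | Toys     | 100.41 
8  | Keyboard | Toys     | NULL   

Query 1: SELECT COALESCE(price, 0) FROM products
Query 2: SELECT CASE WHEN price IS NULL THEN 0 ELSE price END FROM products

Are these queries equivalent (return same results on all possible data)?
Yes, equivalent

Both queries return: [(0,), (100.41,), (412.24,), (428.12,), (1038.25,), (1243.44,), (1607.15,), (1637.47,)]

Reason: COALESCE vs CASE for NULL handling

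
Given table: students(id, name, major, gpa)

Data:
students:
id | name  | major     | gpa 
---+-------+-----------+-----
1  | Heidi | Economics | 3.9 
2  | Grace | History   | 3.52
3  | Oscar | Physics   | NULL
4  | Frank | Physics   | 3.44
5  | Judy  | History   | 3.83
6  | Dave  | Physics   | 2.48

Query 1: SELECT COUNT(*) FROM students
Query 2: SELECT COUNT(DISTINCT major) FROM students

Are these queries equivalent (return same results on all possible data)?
No, not equivalent

Query 1 returns: [(6,)]
Query 2 returns: [(3,)]

Reason: COUNT(*) counts rows, COUNT(DISTINCT major) counts unique majors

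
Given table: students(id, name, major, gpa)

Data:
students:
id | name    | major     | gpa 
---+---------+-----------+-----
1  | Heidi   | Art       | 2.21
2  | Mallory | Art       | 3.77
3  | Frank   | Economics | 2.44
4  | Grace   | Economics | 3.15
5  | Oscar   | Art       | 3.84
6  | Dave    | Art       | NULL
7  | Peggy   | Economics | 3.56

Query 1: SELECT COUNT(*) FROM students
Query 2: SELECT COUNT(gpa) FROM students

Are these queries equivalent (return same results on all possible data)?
No, not equivalent

Query 1 returns: [(7,)]
Query 2 returns: [(6,)]

Reason: COUNT(*) includes NULLs, COUNT(column) excludes them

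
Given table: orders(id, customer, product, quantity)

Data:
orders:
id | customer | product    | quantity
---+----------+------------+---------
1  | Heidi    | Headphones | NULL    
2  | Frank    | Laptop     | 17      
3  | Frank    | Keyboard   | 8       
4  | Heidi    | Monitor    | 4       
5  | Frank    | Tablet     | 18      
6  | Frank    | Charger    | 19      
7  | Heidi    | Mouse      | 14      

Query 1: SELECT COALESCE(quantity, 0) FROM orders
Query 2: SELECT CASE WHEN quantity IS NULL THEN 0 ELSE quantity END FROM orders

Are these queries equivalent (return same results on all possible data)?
Yes, equivalent

Both queries return: [(0,), (4,), (8,), (14,), (17,), (18,), (19,)]

Reason: COALESCE vs CASE for NULL handling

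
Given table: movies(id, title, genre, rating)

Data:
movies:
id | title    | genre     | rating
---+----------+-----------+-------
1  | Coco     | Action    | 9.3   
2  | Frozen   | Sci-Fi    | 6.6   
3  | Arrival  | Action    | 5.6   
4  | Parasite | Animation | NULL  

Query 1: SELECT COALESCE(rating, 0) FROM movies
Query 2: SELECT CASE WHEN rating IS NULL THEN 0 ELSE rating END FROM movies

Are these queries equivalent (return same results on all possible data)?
Yes, equivalent

Both queries return: [(0,), (5.6,), (6.6,), (9.3,)]

Reason: COALESCE vs CASE for NULL handling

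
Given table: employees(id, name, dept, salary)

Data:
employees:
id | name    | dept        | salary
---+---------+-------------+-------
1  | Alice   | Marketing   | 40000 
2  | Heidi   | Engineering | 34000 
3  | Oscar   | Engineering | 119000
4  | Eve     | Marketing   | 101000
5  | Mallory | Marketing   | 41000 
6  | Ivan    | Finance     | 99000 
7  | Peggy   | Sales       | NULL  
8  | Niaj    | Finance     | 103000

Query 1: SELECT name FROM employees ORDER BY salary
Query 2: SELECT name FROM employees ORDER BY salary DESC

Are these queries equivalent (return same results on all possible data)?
No, not equivalent

Query 1 returns: [('Peggy',), ('Heidi',), ('Alice',), ('Mallory',), ('Ivan',), ('Eve',), ('Niaj',), ('Oscar',)]
Query 2 returns: [('Oscar',), ('Niaj',), ('Eve',), ('Ivan',), ('Mallory',), ('Alice',), ('Heidi',), ('Peggy',)]

Reason: ASC vs DESC gives opposite ordering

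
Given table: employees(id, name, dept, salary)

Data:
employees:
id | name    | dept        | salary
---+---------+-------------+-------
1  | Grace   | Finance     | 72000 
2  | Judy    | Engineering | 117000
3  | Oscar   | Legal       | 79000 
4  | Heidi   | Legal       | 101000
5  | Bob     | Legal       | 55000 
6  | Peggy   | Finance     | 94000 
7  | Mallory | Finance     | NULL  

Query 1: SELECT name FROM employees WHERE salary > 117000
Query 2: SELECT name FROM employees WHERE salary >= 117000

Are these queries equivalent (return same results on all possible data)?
No, not equivalent

Query 1 returns: []
Query 2 returns: [('Judy',)]

Reason: > vs >= gives different results when salary = 117000 exists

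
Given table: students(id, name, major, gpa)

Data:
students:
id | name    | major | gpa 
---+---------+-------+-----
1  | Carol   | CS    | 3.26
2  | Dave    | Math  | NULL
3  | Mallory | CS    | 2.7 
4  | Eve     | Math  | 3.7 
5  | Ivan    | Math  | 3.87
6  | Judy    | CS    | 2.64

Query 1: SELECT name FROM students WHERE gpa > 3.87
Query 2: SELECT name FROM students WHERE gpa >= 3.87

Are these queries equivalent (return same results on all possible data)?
No, not equivalent

Query 1 returns: []
Query 2 returns: [('Ivan',)]

Reason: > vs >= gives different results when gpa = 3.87 exists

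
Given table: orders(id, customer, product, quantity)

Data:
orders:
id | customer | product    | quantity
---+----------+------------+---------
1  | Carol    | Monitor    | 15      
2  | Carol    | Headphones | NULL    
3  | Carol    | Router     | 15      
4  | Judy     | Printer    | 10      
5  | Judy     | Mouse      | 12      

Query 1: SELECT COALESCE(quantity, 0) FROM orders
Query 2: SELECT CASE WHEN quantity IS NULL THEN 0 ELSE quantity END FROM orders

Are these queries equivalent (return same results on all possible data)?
Yes, equivalent

Both queries return: [(0,), (10,), (12,), (15,), (15,)]

Reason: COALESCE vs CASE for NULL handling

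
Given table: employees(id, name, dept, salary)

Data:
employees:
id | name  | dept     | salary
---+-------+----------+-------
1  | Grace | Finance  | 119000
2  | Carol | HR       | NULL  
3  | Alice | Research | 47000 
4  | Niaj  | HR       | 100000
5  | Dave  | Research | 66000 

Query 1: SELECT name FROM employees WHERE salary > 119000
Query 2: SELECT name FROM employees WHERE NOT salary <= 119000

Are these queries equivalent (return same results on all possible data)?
Yes, equivalent

Both queries return: []

Reason: Both filter salary > 119000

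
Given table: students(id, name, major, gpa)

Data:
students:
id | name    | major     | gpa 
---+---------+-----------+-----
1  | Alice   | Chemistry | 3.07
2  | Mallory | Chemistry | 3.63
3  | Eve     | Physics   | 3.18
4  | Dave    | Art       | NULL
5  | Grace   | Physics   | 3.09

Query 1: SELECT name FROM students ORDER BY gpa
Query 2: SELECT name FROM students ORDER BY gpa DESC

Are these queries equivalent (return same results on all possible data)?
No, not equivalent

Query 1 returns: [('Dave',), ('Alice',), ('Grace',), ('Eve',), ('Mallory',)]
Query 2 returns: [('Mallory',), ('Eve',), ('Grace',), ('Alice',), ('Dave',)]

Reason: ASC vs DESC gives opposite ordering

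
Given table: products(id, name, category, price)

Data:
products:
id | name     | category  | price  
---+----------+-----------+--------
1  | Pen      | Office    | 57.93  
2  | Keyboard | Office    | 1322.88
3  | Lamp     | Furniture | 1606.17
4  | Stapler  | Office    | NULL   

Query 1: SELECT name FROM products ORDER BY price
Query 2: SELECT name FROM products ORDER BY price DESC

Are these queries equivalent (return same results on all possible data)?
No, not equivalent

Query 1 returns: [('Stapler',), ('Pen',), ('Keyboard',), ('Lamp',)]
Query 2 returns: [('Lamp',), ('Keyboard',), ('Pen',), ('Stapler',)]

Reason: ASC vs DESC gives opposite ordering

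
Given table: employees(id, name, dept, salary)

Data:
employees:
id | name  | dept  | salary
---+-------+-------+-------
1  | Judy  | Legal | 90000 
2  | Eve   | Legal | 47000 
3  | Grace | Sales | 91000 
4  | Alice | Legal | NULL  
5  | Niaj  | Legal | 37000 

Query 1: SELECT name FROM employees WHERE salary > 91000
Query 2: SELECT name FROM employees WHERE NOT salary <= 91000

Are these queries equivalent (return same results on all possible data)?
Yes, equivalent

Both queries return: []

Reason: Both filter salary > 91000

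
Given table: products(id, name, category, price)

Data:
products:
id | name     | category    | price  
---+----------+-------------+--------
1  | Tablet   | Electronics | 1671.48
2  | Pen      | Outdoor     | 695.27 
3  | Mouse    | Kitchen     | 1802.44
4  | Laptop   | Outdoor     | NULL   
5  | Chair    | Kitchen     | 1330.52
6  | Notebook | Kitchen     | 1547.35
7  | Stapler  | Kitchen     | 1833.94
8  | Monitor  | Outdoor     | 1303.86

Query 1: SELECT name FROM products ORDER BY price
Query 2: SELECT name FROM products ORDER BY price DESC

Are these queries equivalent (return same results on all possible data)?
No, not equivalent

Query 1 returns: [('Laptop',), ('Pen',), ('Monitor',), ('Chair',), ('Notebook',), ('Tablet',), ('Mouse',), ('Stapler',)]
Query 2 returns: [('Stapler',), ('Mouse',), ('Tablet',), ('Notebook',), ('Chair',), ('Monitor',), ('Pen',), ('Laptop',)]

Reason: ASC vs DESC gives opposite ordering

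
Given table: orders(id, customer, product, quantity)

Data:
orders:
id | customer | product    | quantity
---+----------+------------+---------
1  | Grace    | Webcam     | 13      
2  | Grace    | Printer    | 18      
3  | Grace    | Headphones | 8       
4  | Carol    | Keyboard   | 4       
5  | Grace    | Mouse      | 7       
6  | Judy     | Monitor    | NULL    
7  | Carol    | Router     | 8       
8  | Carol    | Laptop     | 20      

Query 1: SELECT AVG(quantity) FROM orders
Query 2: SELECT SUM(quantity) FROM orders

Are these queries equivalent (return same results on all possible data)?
No, not equivalent

Query 1 returns: [(11.142857142857142,)]
Query 2 returns: [(78,)]

Reason: AVG vs SUM give different aggregate values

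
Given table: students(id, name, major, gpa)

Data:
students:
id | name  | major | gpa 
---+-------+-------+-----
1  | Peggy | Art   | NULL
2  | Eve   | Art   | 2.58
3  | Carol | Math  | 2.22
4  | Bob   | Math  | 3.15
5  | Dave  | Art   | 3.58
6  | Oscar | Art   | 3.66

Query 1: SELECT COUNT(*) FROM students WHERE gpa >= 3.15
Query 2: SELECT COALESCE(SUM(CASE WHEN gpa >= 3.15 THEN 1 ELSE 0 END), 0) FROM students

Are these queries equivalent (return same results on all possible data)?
Yes, equivalent

Both queries return: [(3,)]

Reason: COUNT with WHERE vs conditional SUM (COALESCE handles empty-table NULL)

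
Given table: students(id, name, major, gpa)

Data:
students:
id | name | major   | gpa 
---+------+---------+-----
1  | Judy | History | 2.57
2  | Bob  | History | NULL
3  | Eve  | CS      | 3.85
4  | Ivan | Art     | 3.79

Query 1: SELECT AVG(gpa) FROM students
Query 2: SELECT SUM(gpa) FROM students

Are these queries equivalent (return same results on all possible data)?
No, not equivalent

Query 1 returns: [(3.4033333333333338,)]
Query 2 returns: [(10.21,)]

Reason: AVG vs SUM give different aggregate values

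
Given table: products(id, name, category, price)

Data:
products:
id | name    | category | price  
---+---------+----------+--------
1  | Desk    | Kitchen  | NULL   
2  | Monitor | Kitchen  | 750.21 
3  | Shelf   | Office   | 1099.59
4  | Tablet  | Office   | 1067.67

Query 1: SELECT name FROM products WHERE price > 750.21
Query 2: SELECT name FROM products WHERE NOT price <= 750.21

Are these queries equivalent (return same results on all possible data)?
Yes, equivalent

Both queries return: [('Shelf',), ('Tablet',)]

Reason: Both filter price > 750.21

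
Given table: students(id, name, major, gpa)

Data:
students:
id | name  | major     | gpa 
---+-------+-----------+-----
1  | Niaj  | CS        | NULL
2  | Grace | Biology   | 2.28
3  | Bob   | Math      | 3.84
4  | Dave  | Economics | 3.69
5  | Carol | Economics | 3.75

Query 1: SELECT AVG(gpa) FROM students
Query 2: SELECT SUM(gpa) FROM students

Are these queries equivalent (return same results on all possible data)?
No, not equivalent

Query 1 returns: [(3.3899999999999997,)]
Query 2 returns: [(13.559999999999999,)]

Reason: AVG vs SUM give different aggregate values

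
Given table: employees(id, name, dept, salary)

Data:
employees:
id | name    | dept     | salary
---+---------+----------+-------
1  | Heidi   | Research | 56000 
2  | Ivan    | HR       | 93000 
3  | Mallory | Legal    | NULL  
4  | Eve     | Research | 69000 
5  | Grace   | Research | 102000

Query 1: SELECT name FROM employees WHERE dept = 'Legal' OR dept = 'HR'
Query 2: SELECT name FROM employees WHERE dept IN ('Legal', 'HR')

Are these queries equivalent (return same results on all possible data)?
Yes, equivalent

Both queries return: [('Ivan',), ('Mallory',)]

Reason: OR vs IN are equivalent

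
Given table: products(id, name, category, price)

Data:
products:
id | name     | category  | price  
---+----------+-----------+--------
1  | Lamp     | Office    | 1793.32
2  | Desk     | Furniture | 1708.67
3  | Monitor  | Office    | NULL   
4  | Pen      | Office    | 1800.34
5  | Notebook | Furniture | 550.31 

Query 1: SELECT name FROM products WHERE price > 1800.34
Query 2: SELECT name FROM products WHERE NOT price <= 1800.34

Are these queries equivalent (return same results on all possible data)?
Yes, equivalent

Both queries return: []

Reason: Both filter price > 1800.34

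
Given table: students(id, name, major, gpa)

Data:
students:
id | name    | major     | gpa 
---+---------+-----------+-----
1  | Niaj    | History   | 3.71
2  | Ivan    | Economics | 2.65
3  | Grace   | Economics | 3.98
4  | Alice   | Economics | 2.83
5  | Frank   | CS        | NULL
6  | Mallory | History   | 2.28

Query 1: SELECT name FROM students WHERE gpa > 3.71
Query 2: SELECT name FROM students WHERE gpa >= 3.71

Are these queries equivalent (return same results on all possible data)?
No, not equivalent

Query 1 returns: [('Grace',)]
Query 2 returns: [('Niaj',), ('Grace',)]

Reason: > vs >= gives different results when gpa = 3.71 exists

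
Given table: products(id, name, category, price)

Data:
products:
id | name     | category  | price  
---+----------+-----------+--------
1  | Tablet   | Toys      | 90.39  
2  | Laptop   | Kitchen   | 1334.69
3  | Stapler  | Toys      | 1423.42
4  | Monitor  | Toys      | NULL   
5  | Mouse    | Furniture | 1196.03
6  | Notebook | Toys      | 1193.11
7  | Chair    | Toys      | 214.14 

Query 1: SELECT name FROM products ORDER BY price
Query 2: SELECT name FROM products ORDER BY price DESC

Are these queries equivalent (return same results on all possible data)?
No, not equivalent

Query 1 returns: [('Monitor',), ('Tablet',), ('Chair',), ('Notebook',), ('Mouse',), ('Laptop',), ('Stapler',)]
Query 2 returns: [('Stapler',), ('Laptop',), ('Mouse',), ('Notebook',), ('Chair',), ('Tablet',), ('Monitor',)]

Reason: ASC vs DESC gives opposite ordering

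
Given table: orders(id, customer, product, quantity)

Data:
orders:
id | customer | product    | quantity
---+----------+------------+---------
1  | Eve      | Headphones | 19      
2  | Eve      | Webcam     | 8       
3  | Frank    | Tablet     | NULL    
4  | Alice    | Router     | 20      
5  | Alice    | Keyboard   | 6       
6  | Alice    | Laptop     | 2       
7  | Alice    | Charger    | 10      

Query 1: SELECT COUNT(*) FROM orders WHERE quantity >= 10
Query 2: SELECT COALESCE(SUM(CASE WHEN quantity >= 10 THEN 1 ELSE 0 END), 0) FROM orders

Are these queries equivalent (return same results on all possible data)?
Yes, equivalent

Both queries return: [(3,)]

Reason: COUNT with WHERE vs conditional SUM (COALESCE handles empty-table NULL)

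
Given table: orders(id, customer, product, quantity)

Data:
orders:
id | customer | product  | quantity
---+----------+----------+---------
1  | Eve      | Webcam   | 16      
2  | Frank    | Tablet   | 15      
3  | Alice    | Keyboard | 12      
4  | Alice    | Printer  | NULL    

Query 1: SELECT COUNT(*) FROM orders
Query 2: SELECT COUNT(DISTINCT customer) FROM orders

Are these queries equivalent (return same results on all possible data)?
No, not equivalent

Query 1 returns: [(4,)]
Query 2 returns: [(3,)]

Reason: COUNT(*) counts rows, COUNT(DISTINCT customer) counts unique customers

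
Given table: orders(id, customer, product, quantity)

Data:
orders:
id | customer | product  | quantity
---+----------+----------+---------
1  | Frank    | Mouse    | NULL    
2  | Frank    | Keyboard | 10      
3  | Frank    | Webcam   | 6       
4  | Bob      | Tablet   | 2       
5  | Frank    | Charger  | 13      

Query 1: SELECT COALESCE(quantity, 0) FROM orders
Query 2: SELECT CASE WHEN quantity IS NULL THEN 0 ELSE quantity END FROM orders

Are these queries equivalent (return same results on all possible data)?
Yes, equivalent

Both queries return: [(0,), (2,), (6,), (10,), (13,)]

Reason: COALESCE vs CASE for NULL handling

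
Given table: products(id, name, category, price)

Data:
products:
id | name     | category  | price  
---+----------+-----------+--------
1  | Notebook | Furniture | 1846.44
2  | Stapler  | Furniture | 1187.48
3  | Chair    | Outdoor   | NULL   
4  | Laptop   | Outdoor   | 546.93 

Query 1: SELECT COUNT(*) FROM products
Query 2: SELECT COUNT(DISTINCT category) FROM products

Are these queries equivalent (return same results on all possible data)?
No, not equivalent

Query 1 returns: [(4,)]
Query 2 returns: [(2,)]

Reason: COUNT(*) counts rows, COUNT(DISTINCT category) counts unique categorys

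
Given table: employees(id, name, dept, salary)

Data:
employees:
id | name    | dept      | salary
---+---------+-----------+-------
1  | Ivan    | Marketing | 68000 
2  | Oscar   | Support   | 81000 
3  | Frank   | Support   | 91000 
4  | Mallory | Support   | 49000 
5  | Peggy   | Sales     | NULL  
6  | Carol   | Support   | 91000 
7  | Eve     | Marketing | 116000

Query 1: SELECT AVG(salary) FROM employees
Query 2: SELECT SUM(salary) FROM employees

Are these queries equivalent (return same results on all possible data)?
No, not equivalent

Query 1 returns: [(82666.66666666667,)]
Query 2 returns: [(496000,)]

Reason: AVG vs SUM give different aggregate values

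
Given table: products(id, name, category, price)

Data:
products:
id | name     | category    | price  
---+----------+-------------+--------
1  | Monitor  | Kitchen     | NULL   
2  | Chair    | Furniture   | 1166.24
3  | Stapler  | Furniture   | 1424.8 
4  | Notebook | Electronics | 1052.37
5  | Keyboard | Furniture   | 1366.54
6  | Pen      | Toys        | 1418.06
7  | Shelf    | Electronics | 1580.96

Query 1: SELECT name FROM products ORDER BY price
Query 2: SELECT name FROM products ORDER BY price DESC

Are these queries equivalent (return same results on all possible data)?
No, not equivalent

Query 1 returns: [('Monitor',), ('Notebook',), ('Chair',), ('Keyboard',), ('Pen',), ('Stapler',), ('Shelf',)]
Query 2 returns: [('Shelf',), ('Stapler',), ('Pen',), ('Keyboard',), ('Chair',), ('Notebook',), ('Monitor',)]

Reason: ASC vs DESC gives opposite ordering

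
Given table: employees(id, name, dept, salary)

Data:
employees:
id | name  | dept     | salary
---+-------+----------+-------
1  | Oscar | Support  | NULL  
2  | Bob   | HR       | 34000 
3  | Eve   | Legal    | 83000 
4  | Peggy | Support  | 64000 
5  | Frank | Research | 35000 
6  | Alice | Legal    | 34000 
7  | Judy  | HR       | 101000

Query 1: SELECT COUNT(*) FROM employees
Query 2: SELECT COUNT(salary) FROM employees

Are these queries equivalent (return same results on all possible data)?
No, not equivalent

Query 1 returns: [(7,)]
Query 2 returns: [(6,)]

Reason: COUNT(*) includes NULLs, COUNT(column) excludes them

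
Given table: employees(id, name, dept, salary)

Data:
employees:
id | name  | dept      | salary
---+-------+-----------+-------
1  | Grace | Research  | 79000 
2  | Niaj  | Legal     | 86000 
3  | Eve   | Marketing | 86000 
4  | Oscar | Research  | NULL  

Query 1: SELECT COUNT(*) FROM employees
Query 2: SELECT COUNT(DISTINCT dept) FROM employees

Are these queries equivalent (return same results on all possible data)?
No, not equivalent

Query 1 returns: [(4,)]
Query 2 returns: [(3,)]

Reason: COUNT(*) counts rows, COUNT(DISTINCT dept) counts unique depts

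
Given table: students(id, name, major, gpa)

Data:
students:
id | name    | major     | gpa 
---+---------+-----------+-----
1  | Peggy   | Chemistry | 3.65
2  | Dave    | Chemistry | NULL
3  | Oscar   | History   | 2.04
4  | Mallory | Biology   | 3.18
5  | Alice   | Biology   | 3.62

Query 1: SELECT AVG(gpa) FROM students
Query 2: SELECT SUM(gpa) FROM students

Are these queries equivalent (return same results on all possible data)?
No, not equivalent

Query 1 returns: [(3.1225,)]
Query 2 returns: [(12.49,)]

Reason: AVG vs SUM give different aggregate values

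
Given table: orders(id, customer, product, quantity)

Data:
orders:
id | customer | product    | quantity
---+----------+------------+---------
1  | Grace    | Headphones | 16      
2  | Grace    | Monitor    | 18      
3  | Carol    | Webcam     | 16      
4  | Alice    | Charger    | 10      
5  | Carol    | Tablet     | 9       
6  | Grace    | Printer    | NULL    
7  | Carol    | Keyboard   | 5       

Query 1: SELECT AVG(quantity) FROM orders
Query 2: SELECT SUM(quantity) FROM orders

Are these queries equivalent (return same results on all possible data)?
No, not equivalent

Query 1 returns: [(12.333333333333334,)]
Query 2 returns: [(74,)]

Reason: AVG vs SUM give different aggregate values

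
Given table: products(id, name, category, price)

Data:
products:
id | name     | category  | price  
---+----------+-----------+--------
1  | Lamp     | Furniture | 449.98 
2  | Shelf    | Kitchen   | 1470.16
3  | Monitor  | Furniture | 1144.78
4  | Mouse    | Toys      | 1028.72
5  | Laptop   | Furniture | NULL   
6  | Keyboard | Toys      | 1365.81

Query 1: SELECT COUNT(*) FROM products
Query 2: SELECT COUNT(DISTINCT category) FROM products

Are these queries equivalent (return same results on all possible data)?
No, not equivalent

Query 1 returns: [(6,)]
Query 2 returns: [(3,)]

Reason: COUNT(*) counts rows, COUNT(DISTINCT category) counts unique categorys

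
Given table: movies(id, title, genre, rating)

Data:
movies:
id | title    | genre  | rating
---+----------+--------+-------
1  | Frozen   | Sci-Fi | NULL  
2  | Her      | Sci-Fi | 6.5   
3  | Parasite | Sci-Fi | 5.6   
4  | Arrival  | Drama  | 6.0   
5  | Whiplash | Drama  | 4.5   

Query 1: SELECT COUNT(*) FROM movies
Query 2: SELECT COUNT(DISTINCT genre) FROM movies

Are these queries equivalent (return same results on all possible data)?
No, not equivalent

Query 1 returns: [(5,)]
Query 2 returns: [(2,)]

Reason: COUNT(*) counts rows, COUNT(DISTINCT genre) counts unique genres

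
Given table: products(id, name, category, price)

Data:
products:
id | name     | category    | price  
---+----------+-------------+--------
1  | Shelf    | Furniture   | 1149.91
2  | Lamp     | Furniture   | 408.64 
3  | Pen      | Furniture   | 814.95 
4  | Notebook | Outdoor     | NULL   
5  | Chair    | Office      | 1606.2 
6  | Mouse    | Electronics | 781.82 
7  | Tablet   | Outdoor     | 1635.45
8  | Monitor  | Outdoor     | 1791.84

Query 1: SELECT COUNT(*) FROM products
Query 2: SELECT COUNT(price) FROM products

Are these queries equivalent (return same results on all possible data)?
No, not equivalent

Query 1 returns: [(8,)]
Query 2 returns: [(7,)]

Reason: COUNT(*) includes NULLs, COUNT(column) excludes them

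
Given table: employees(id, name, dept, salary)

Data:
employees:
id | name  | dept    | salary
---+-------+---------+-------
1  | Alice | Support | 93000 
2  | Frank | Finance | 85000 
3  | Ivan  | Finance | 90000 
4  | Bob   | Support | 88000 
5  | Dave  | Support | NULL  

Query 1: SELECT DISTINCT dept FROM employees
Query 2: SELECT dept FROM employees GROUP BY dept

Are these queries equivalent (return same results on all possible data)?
Yes, equivalent

Both queries return: [('Finance',), ('Support',)]

Reason: Both get unique depts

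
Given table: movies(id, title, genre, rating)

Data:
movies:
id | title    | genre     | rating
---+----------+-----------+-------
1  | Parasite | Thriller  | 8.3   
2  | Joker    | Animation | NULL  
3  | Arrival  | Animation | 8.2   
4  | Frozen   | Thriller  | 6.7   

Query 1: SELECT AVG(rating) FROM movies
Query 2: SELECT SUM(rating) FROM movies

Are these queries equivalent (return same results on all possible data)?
No, not equivalent

Query 1 returns: [(7.733333333333333,)]
Query 2 returns: [(23.2,)]

Reason: AVG vs SUM give different aggregate values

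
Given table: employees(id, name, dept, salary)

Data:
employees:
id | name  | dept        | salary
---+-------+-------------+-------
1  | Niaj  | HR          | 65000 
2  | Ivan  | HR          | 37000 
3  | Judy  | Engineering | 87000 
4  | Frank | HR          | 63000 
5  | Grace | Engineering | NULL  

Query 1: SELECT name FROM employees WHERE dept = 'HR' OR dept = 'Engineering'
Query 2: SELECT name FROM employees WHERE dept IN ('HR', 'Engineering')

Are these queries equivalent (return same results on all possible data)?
Yes, equivalent

Both queries return: [('Frank',), ('Grace',), ('Ivan',), ('Judy',), ('Niaj',)]

Reason: OR vs IN are equivalent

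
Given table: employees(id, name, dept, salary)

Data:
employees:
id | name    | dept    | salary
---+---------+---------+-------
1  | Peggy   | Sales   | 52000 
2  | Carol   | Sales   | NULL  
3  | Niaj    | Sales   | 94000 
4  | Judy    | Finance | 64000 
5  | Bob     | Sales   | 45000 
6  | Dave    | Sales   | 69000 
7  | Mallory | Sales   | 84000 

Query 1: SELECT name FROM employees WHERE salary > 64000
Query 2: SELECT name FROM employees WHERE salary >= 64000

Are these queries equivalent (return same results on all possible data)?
No, not equivalent

Query 1 returns: [('Niaj',), ('Dave',), ('Mallory',)]
Query 2 returns: [('Niaj',), ('Judy',), ('Dave',), ('Mallory',)]

Reason: > vs >= gives different results when salary = 64000 exists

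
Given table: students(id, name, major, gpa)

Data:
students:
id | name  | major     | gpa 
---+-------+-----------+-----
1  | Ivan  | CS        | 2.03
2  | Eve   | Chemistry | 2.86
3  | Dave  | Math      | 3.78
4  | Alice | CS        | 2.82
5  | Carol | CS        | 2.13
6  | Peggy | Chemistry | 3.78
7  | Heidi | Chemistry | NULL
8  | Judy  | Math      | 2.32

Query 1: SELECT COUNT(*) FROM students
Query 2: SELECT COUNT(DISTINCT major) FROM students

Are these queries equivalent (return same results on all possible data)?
No, not equivalent

Query 1 returns: [(8,)]
Query 2 returns: [(3,)]

Reason: COUNT(*) counts rows, COUNT(DISTINCT major) counts unique majors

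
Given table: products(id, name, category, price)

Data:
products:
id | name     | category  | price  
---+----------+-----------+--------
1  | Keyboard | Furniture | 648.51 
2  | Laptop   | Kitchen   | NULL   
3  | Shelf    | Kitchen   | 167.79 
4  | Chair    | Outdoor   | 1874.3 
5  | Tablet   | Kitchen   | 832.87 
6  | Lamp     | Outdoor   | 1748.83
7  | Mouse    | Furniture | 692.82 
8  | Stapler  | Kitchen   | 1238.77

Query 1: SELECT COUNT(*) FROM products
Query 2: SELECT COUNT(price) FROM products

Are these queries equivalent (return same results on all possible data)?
No, not equivalent

Query 1 returns: [(8,)]
Query 2 returns: [(7,)]

Reason: COUNT(*) includes NULLs, COUNT(column) excludes them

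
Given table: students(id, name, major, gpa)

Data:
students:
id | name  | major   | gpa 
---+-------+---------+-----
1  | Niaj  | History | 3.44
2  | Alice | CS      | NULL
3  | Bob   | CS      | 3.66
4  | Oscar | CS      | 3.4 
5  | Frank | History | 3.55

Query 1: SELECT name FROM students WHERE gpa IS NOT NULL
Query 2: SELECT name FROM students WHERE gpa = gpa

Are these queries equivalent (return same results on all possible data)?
Yes, equivalent

Both queries return: [('Bob',), ('Frank',), ('Niaj',), ('Oscar',)]

Reason: IS NOT NULL vs self-equality (both exclude NULLs)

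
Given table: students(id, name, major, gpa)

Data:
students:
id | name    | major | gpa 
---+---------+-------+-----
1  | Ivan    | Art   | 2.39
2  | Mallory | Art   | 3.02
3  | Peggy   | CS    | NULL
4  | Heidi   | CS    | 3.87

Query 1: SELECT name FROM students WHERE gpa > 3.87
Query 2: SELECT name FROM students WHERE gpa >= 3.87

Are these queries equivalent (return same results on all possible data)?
No, not equivalent

Query 1 returns: []
Query 2 returns: [('Heidi',)]

Reason: > vs >= gives different results when gpa = 3.87 exists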